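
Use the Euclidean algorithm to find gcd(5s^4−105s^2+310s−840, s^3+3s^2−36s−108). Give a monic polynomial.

Repeated division with remainder:
  5s^4−105s^2+310s−840 = (5s−15)(s^3+3s^2−36s−108) + (120s^2+310s−2460)
  s^3+3s^2−36s−108 = ((1/120)s+1/288)(120s^2+310s−2460) + (−(2387/144)s−2387/24)
  120s^2+310s−2460 = (−(17280/2387)s+59040/2387)(−(2387/144)s−2387/24) + (0)
Last nonzero remainder: −(2387/144)s−2387/24. Dividing through by −2387/144 gives the monic gcd s+6.

s+6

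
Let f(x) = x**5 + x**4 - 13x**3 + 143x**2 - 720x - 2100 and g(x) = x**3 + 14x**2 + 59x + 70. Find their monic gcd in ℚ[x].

Apply the Euclidean algorithm:
  x**5 + x**4 - 13x**3 + 143x**2 - 720x - 2100 = (x**2 - 13x + 110)(x**3 + 14x**2 + 59x + 70) + (-700x**2 - 6300x - 9800)
  x**3 + 14x**2 + 59x + 70 = (-(1/700)x - 1/140)(-700x**2 - 6300x - 9800) + (0)
Last nonzero remainder: -700x**2 - 6300x - 9800. Dividing through by -700 gives the monic gcd x**2 + 9x + 14.

x**2 + 9x + 14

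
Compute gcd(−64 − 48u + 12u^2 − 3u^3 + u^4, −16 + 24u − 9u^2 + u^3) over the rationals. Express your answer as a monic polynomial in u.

−4 + u

Repeated division with remainder:
  u^4 − 3u^3 + 12u^2 − 48u − 64 = (u + 6)(u^3 − 9u^2 + 24u − 16) + (42u^2 − 176u + 32)
  u^3 − 9u^2 + 24u − 16 = ((1/42)u − 101/882)(42u^2 − 176u + 32) + ((1360/441)u − 5440/441)
  42u^2 − 176u + 32 = ((9261/680)u − 441/170)((1360/441)u − 5440/441) + (0)
Last nonzero remainder: (1360/441)u − 5440/441. Dividing through by 1360/441 gives the monic gcd u − 4.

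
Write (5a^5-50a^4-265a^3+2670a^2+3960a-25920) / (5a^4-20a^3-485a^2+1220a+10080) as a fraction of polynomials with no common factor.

(a^3-5a^2-42a+144)/(a^2+a-56)

Repeated division with remainder:
  5a^5-50a^4-265a^3+2670a^2+3960a-25920 = (a-6)(5a^4-20a^3-485a^2+1220a+10080) + (100a^3-1460a^2+1200a+34560)
  5a^4-20a^3-485a^2+1220a+10080 = ((1/20)a+53/100)(100a^3-1460a^2+1200a+34560) + ((1144/5)a^2-1144a-41184/5)
  100a^3-1460a^2+1200a+34560 = ((125/286)a-600/143)((1144/5)a^2-1144a-41184/5) + (0)
Last nonzero remainder: (1144/5)a^2-1144a-41184/5. Dividing through by 1144/5 gives the monic gcd a^2-5a-36.
Cancel a^2-5a-36 from numerator and denominator to get the reduced form.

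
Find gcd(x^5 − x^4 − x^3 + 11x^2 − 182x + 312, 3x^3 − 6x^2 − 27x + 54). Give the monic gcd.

Apply the Euclidean algorithm:
  x^5 − x^4 − x^3 + 11x^2 − 182x + 312 = ((1/3)x^2 + (1/3)x + 10/3)(3x^3 − 6x^2 − 27x + 54) + (22x^2 − 110x + 132)
  3x^3 − 6x^2 − 27x + 54 = ((3/22)x + 9/22)(22x^2 − 110x + 132) + (0)
Last nonzero remainder: 22x^2 − 110x + 132. Dividing through by 22 gives the monic gcd x^2 − 5x + 6.

x^2 − 5x + 6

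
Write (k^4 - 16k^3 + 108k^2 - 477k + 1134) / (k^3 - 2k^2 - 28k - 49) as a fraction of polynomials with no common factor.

Euclidean algorithm in ℚ[k]:
  k^4 - 16k^3 + 108k^2 - 477k + 1134 = (k - 14)(k^3 - 2k^2 - 28k - 49) + (108k^2 - 820k + 448)
  k^3 - 2k^2 - 28k - 49 = ((1/108)k + 151/2916)(108k^2 - 820k + 448) + ((7519/729)k - 52633/729)
  108k^2 - 820k + 448 = ((78732/7519)k - 46656/7519)((7519/729)k - 52633/729) + (0)
Last nonzero remainder: (7519/729)k - 52633/729. Dividing through by 7519/729 gives the monic gcd k - 7.
Cancel k - 7 from numerator and denominator to get the reduced form.

(k^3 - 9k^2 + 45k - 162)/(k^2 + 5k + 7)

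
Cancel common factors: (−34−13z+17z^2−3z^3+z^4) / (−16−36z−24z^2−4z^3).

(34−21z+4z^2−z^3)/(16+20z+4z^2)

Apply the Euclidean algorithm:
  z^4−3z^3+17z^2−13z−34 = (−(1/4)z+9/4)(−4z^3−24z^2−36z−16) + (62z^2+64z+2)
  −4z^3−24z^2−36z−16 = (−(2/31)z−308/961)(62z^2+64z+2) + (−(14760/961)z−14760/961)
  62z^2+64z+2 = (−(29791/7380)z−961/7380)(−(14760/961)z−14760/961) + (0)
Last nonzero remainder: −(14760/961)z−14760/961. Dividing through by −14760/961 gives the monic gcd z+1.
Cancel z+1 from numerator and denominator to get the reduced form.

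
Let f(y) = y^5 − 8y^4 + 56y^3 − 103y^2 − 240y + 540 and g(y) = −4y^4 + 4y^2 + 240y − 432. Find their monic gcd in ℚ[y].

y^2 − 5y + 6

Repeated division with remainder:
  y^5 − 8y^4 + 56y^3 − 103y^2 − 240y + 540 = (−(1/4)y + 2)(−4y^4 + 4y^2 + 240y − 432) + (57y^3 − 51y^2 − 828y + 1404)
  −4y^4 + 4y^2 + 240y − 432 = (−(4/57)y − 68/1083)(57y^3 − 51y^2 − 828y + 1404) + (−(20688/361)y^2 + (103440/361)y − 124128/361)
  57y^3 − 51y^2 − 828y + 1404 = (−(6859/6896)y − 14079/3448)(−(20688/361)y^2 + (103440/361)y − 124128/361) + (0)
Last nonzero remainder: −(20688/361)y^2 + (103440/361)y − 124128/361. Dividing through by −20688/361 gives the monic gcd y^2 − 5y + 6.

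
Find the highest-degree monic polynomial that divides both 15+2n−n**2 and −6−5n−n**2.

3+n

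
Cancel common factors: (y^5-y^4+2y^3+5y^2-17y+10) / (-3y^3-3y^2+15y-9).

(-y^3-y^2-3y-10)/(3y+9)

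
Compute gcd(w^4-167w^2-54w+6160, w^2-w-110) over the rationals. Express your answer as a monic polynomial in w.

w^2-w-110

Repeated division with remainder:
  w^4-167w^2-54w+6160 = (w^2+w-56)(w^2-w-110) + (0)
The last nonzero remainder w^2-w-110 is already monic.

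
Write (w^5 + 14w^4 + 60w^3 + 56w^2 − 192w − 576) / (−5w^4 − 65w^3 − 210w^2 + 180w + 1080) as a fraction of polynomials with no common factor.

(−w^2 − 4w − 8)/(5w + 15)

By polynomial division,
  w^5 + 14w^4 + 60w^3 + 56w^2 − 192w − 576 = (−(1/5)w − 1/5)(−5w^4 − 65w^3 − 210w^2 + 180w + 1080) + (5w^3 + 50w^2 + 60w − 360)
  −5w^4 − 65w^3 − 210w^2 + 180w + 1080 = (−w − 3)(5w^3 + 50w^2 + 60w − 360) + (0)
Last nonzero remainder: 5w^3 + 50w^2 + 60w − 360. Dividing through by 5 gives the monic gcd w^3 + 10w^2 + 12w − 72.
Cancel w^3 + 10w^2 + 12w − 72 from numerator and denominator to get the reduced form.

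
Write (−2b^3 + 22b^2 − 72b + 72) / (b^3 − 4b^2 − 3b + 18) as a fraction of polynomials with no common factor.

(−2b^2 + 16b − 24)/(b^2 − b − 6)

Repeated division with remainder:
  −2b^3 + 22b^2 − 72b + 72 = (−2)(b^3 − 4b^2 − 3b + 18) + (14b^2 − 78b + 108)
  b^3 − 4b^2 − 3b + 18 = ((1/14)b + 11/98)(14b^2 − 78b + 108) + (−(96/49)b + 288/49)
  14b^2 − 78b + 108 = (−(343/48)b + 147/8)(−(96/49)b + 288/49) + (0)
Last nonzero remainder: −(96/49)b + 288/49. Dividing through by −96/49 gives the monic gcd b − 3.
Cancel b − 3 from numerator and denominator to get the reduced form.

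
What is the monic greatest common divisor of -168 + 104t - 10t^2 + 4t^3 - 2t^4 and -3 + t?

-3 + t

Euclidean algorithm in ℚ[t]:
  -2t^4 + 4t^3 - 10t^2 + 104t - 168 = (-2t^3 - 2t^2 - 16t + 56)(t - 3) + (0)
The last nonzero remainder t - 3 is already monic.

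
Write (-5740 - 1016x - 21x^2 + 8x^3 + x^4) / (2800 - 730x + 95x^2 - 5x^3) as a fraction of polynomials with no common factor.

(-574 - 159x - 18x^2 - x^3)/(280 - 45x + 5x^2)

Repeated division with remainder:
  x^4 + 8x^3 - 21x^2 - 1016x - 5740 = (-(1/5)x - 27/5)(-5x^3 + 95x^2 - 730x + 2800) + (346x^2 - 4398x + 9380)
  -5x^3 + 95x^2 - 730x + 2800 = (-(5/346)x + 2720/29929)(346x^2 - 4398x + 9380) + (-(5828760/29929)x + 58287600/29929)
  346x^2 - 4398x + 9380 = (-(5177717/2914380)x + 2005243/416340)(-(5828760/29929)x + 58287600/29929) + (0)
Last nonzero remainder: -(5828760/29929)x + 58287600/29929. Dividing through by -5828760/29929 gives the monic gcd x - 10.
Cancel x - 10 from numerator and denominator to get the reduced form.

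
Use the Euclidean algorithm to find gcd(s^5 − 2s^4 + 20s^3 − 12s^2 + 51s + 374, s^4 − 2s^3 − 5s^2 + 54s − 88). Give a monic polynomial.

Repeated division with remainder:
  s^5 − 2s^4 + 20s^3 − 12s^2 + 51s + 374 = (s)(s^4 − 2s^3 − 5s^2 + 54s − 88) + (25s^3 − 66s^2 + 139s + 374)
  s^4 − 2s^3 − 5s^2 + 54s − 88 = ((1/25)s + 16/625)(25s^3 − 66s^2 + 139s + 374) + (−(5544/625)s^2 + (22176/625)s − 60984/625)
  25s^3 − 66s^2 + 139s + 374 = (−(15625/5544)s − 10625/2772)(−(5544/625)s^2 + (22176/625)s − 60984/625) + (0)
Last nonzero remainder: −(5544/625)s^2 + (22176/625)s − 60984/625. Dividing through by −5544/625 gives the monic gcd s^2 − 4s + 11.

s^2 − 4s + 11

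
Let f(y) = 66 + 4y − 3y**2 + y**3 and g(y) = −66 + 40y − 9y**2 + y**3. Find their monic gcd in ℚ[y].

By polynomial division,
  y**3 − 3y**2 + 4y + 66 = (y**3 − 9y**2 + 40y − 66) + (6y**2 − 36y + 132)
  y**3 − 9y**2 + 40y − 66 = ((1/6)y − 1/2)(6y**2 − 36y + 132) + (0)
Last nonzero remainder: 6y**2 − 36y + 132. Dividing through by 6 gives the monic gcd y**2 − 6y + 22.

22 − 6y + y**2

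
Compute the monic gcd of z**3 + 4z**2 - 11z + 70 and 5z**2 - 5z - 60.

1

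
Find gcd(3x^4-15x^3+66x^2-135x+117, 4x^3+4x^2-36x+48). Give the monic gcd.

x^2-3x+3

Repeated division with remainder:
  3x^4-15x^3+66x^2-135x+117 = ((3/4)x-9/2)(4x^3+4x^2-36x+48) + (111x^2-333x+333)
  4x^3+4x^2-36x+48 = ((4/111)x+16/111)(111x^2-333x+333) + (0)
Last nonzero remainder: 111x^2-333x+333. Dividing through by 111 gives the monic gcd x^2-3x+3.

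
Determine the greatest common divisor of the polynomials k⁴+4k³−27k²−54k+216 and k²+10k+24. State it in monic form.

Apply the Euclidean algorithm:
  k⁴+4k³−27k²−54k+216 = (k²−6k+9)(k²+10k+24) + (0)
The last nonzero remainder k²+10k+24 is already monic.

k²+10k+24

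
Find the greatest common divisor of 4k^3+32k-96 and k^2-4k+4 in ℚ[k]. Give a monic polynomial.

k-2

Euclidean algorithm in ℚ[k]:
  4k^3+32k-96 = (4k+16)(k^2-4k+4) + (80k-160)
  k^2-4k+4 = ((1/80)k-1/40)(80k-160) + (0)
Last nonzero remainder: 80k-160. Dividing through by 80 gives the monic gcd k-2.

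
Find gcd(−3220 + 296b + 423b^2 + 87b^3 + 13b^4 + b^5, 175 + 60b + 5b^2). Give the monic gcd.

35 + 12b + b^2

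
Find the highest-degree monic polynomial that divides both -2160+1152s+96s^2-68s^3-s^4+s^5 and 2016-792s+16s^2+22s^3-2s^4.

-36+s^2

Repeated division with remainder:
  s^5-s^4-68s^3+96s^2+1152s-2160 = (-(1/2)s-5)(-2s^4+22s^3+16s^2-792s+2016) + (50s^3-220s^2-1800s+7920)
  -2s^4+22s^3+16s^2-792s+2016 = (-(1/25)s+33/125)(50s^3-220s^2-1800s+7920) + ((52/25)s^2-1872/25)
  50s^3-220s^2-1800s+7920 = ((625/26)s-1375/13)((52/25)s^2-1872/25) + (0)
Last nonzero remainder: (52/25)s^2-1872/25. Dividing through by 52/25 gives the monic gcd s^2-36.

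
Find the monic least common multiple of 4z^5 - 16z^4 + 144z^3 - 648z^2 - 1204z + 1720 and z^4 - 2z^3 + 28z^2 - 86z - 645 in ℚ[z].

z^6 - z^5 + 24z^4 - 54z^3 - 787z^2 - 473z + 1290

Repeated division with remainder:
  4z^5 - 16z^4 + 144z^3 - 648z^2 - 1204z + 1720 = (4z - 8)(z^4 - 2z^3 + 28z^2 - 86z - 645) + (16z^3 - 80z^2 + 688z - 3440)
  z^4 - 2z^3 + 28z^2 - 86z - 645 = ((1/16)z + 3/16)(16z^3 - 80z^2 + 688z - 3440) + (0)
Last nonzero remainder: 16z^3 - 80z^2 + 688z - 3440. Dividing through by 16 gives the monic gcd z^3 - 5z^2 + 43z - 215.
Then lcm(f, g) = f·g / gcd(f, g); expanding and making the result monic gives the answer.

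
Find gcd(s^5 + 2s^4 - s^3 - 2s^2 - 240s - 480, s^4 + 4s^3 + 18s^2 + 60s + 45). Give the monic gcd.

Apply the Euclidean algorithm:
  s^5 + 2s^4 - s^3 - 2s^2 - 240s - 480 = (s - 2)(s^4 + 4s^3 + 18s^2 + 60s + 45) + (-11s^3 - 26s^2 - 165s - 390)
  s^4 + 4s^3 + 18s^2 + 60s + 45 = (-(1/11)s - 18/121)(-11s^3 - 26s^2 - 165s - 390) + (-(105/121)s^2 - 1575/121)
  -11s^3 - 26s^2 - 165s - 390 = ((1331/105)s + 3146/105)(-(105/121)s^2 - 1575/121) + (0)
Last nonzero remainder: -(105/121)s^2 - 1575/121. Dividing through by -105/121 gives the monic gcd s^2 + 15.

s^2 + 15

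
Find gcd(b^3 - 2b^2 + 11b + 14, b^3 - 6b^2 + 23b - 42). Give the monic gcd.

b^2 - 3b + 14

Euclidean algorithm in ℚ[b]:
  b^3 - 2b^2 + 11b + 14 = (b^3 - 6b^2 + 23b - 42) + (4b^2 - 12b + 56)
  b^3 - 6b^2 + 23b - 42 = ((1/4)b - 3/4)(4b^2 - 12b + 56) + (0)
Last nonzero remainder: 4b^2 - 12b + 56. Dividing through by 4 gives the monic gcd b^2 - 3b + 14.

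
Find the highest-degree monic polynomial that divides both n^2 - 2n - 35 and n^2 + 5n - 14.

Euclidean algorithm in ℚ[n]:
  n^2 - 2n - 35 = (n^2 + 5n - 14) + (-7n - 21)
  n^2 + 5n - 14 = (-(1/7)n - 2/7)(-7n - 21) + (-20)
  -7n - 21 = ((7/20)n + 21/20)(-20) + (0)
The last nonzero remainder is the constant -20, so the polynomials are coprime and gcd = 1.

1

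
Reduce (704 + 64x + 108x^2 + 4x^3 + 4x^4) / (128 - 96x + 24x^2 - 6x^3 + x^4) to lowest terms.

Repeated division with remainder:
  4x^4 + 4x^3 + 108x^2 + 64x + 704 = (4)(x^4 - 6x^3 + 24x^2 - 96x + 128) + (28x^3 + 12x^2 + 448x + 192)
  x^4 - 6x^3 + 24x^2 - 96x + 128 = ((1/28)x - 45/196)(28x^3 + 12x^2 + 448x + 192) + ((527/49)x^2 + 8432/49)
  28x^3 + 12x^2 + 448x + 192 = ((1372/527)x + 588/527)((527/49)x^2 + 8432/49) + (0)
Last nonzero remainder: (527/49)x^2 + 8432/49. Dividing through by 527/49 gives the monic gcd x^2 + 16.
Cancel x^2 + 16 from numerator and denominator to get the reduced form.

(44 + 4x + 4x^2)/(8 - 6x + x^2)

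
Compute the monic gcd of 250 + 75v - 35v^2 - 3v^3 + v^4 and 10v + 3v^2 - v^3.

-10 - 3v + v^2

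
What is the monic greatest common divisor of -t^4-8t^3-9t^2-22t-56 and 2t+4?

Euclidean algorithm in ℚ[t]:
  -t^4-8t^3-9t^2-22t-56 = (-(1/2)t^3-3t^2+(3/2)t-14)(2t+4) + (0)
Last nonzero remainder: 2t+4. Dividing through by 2 gives the monic gcd t+2.

t+2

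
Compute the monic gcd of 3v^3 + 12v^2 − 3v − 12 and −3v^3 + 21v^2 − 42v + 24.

v − 1

By polynomial division,
  3v^3 + 12v^2 − 3v − 12 = (−1)(−3v^3 + 21v^2 − 42v + 24) + (33v^2 − 45v + 12)
  −3v^3 + 21v^2 − 42v + 24 = (−(1/11)v + 62/121)(33v^2 − 45v + 12) + (−(2160/121)v + 2160/121)
  33v^2 − 45v + 12 = (−(1331/720)v + 121/180)(−(2160/121)v + 2160/121) + (0)
Last nonzero remainder: −(2160/121)v + 2160/121. Dividing through by −2160/121 gives the monic gcd v − 1.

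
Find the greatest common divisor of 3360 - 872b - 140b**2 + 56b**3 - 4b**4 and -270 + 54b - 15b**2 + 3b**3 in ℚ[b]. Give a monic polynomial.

Euclidean algorithm in ℚ[b]:
  -4b**4 + 56b**3 - 140b**2 - 872b + 3360 = (-(4/3)b + 12)(3b**3 - 15b**2 + 54b - 270) + (112b**2 - 1880b + 6600)
  3b**3 - 15b**2 + 54b - 270 = ((3/112)b + 495/1568)(112b**2 - 1880b + 6600) + ((92259/196)b - 461295/196)
  112b**2 - 1880b + 6600 = ((21952/92259)b - 86240/30753)((92259/196)b - 461295/196) + (0)
Last nonzero remainder: (92259/196)b - 461295/196. Dividing through by 92259/196 gives the monic gcd b - 5.

-5 + b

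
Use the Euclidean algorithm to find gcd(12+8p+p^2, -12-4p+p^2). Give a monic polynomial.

2+p

Repeated division with remainder:
  p^2+8p+12 = (p^2-4p-12) + (12p+24)
  p^2-4p-12 = ((1/12)p-1/2)(12p+24) + (0)
Last nonzero remainder: 12p+24. Dividing through by 12 gives the monic gcd p+2.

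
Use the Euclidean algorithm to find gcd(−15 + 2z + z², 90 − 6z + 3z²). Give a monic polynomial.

1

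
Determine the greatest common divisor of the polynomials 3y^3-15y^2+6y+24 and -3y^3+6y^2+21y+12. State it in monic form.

Euclidean algorithm in ℚ[y]:
  3y^3-15y^2+6y+24 = (-1)(-3y^3+6y^2+21y+12) + (-9y^2+27y+36)
  -3y^3+6y^2+21y+12 = ((1/3)y+1/3)(-9y^2+27y+36) + (0)
Last nonzero remainder: -9y^2+27y+36. Dividing through by -9 gives the monic gcd y^2-3y-4.

y^2-3y-4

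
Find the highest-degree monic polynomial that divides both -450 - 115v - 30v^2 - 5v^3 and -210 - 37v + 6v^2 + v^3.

Repeated division with remainder:
  -5v^3 - 30v^2 - 115v - 450 = (-5)(v^3 + 6v^2 - 37v - 210) + (-300v - 1500)
  v^3 + 6v^2 - 37v - 210 = (-(1/300)v^2 - (1/300)v + 7/50)(-300v - 1500) + (0)
Last nonzero remainder: -300v - 1500. Dividing through by -300 gives the monic gcd v + 5.

5 + v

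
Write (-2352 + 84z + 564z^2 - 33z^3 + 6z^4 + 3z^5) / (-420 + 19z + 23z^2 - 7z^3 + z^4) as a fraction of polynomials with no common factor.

Repeated division with remainder:
  3z^5 + 6z^4 - 33z^3 + 564z^2 + 84z - 2352 = (3z + 27)(z^4 - 7z^3 + 23z^2 + 19z - 420) + (87z^3 - 114z^2 + 831z + 8988)
  z^4 - 7z^3 + 23z^2 + 19z - 420 = ((1/87)z - 55/841)(87z^3 - 114z^2 + 831z + 8988) + ((5040/841)z^2 - (25200/841)z + 141120/841)
  87z^3 - 114z^2 + 831z + 8988 = ((24389/1680)z + 89987/1680)((5040/841)z^2 - (25200/841)z + 141120/841) + (0)
Last nonzero remainder: (5040/841)z^2 - (25200/841)z + 141120/841. Dividing through by 5040/841 gives the monic gcd z^2 - 5z + 28.
Cancel z^2 - 5z + 28 from numerator and denominator to get the reduced form.

(-84 - 12z + 21z^2 + 3z^3)/(-15 - 2z + z^2)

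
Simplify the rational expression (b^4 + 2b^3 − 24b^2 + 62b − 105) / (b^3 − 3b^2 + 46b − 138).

Apply the Euclidean algorithm:
  b^4 + 2b^3 − 24b^2 + 62b − 105 = (b + 5)(b^3 − 3b^2 + 46b − 138) + (−55b^2 − 30b + 585)
  b^3 − 3b^2 + 46b − 138 = (−(1/55)b + 39/605)(−55b^2 − 30b + 585) + ((7087/121)b − 21261/121)
  −55b^2 − 30b + 585 = (−(6655/7087)b − 23595/7087)((7087/121)b − 21261/121) + (0)
Last nonzero remainder: (7087/121)b − 21261/121. Dividing through by 7087/121 gives the monic gcd b − 3.
Cancel b − 3 from numerator and denominator to get the reduced form.

(b^3 + 5b^2 − 9b + 35)/(b^2 + 46)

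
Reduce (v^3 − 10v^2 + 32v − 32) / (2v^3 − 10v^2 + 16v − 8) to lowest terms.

(v^2 − 8v + 16)/(2v^2 − 6v + 4)

Euclidean algorithm in ℚ[v]:
  v^3 − 10v^2 + 32v − 32 = (1/2)(2v^3 − 10v^2 + 16v − 8) + (−5v^2 + 24v − 28)
  2v^3 − 10v^2 + 16v − 8 = (−(2/5)v + 2/25)(−5v^2 + 24v − 28) + ((72/25)v − 144/25)
  −5v^2 + 24v − 28 = (−(125/72)v + 175/36)((72/25)v − 144/25) + (0)
Last nonzero remainder: (72/25)v − 144/25. Dividing through by 72/25 gives the monic gcd v − 2.
Cancel v − 2 from numerator and denominator to get the reduced form.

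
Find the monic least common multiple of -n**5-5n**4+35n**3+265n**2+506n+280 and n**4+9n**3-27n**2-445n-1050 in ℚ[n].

Euclidean algorithm in ℚ[n]:
  -n**5-5n**4+35n**3+265n**2+506n+280 = (-n+4)(n**4+9n**3-27n**2-445n-1050) + (-28n**3-72n**2+1236n+4480)
  n**4+9n**3-27n**2-445n-1050 = (-(1/28)n-45/196)(-28n**3-72n**2+1236n+4480) + ((30/49)n**2-(60/49)n-150/7)
  -28n**3-72n**2+1236n+4480 = (-(686/15)n-3136/15)((30/49)n**2-(60/49)n-150/7) + (0)
Last nonzero remainder: (30/49)n**2-(60/49)n-150/7. Dividing through by 30/49 gives the monic gcd n**2-2n-35.
Then lcm(f, g) = f·g / gcd(f, g); expanding and making the result monic gives the answer.

n**7+16n**6+50n**5-500n**4-4471n**3-13796n**2-18260n-8400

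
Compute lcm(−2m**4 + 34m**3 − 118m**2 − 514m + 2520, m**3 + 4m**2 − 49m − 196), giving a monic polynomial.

m**5 − 10m**4 − 60m**3 + 670m**2 + 539m − 8820

By polynomial division,
  −2m**4 + 34m**3 − 118m**2 − 514m + 2520 = (−2m + 42)(m**3 + 4m**2 − 49m − 196) + (−384m**2 + 1152m + 10752)
  m**3 + 4m**2 − 49m − 196 = (−(1/384)m − 7/384)(−384m**2 + 1152m + 10752) + (0)
Last nonzero remainder: −384m**2 + 1152m + 10752. Dividing through by −384 gives the monic gcd m**2 − 3m − 28.
Then lcm(f, g) = f·g / gcd(f, g); expanding and making the result monic gives the answer.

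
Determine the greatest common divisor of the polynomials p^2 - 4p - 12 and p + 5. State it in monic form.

1

Repeated division with remainder:
  p^2 - 4p - 12 = (p - 9)(p + 5) + (33)
  p + 5 = ((1/33)p + 5/33)(33) + (0)
The last nonzero remainder is the constant 33, so the polynomials are coprime and gcd = 1.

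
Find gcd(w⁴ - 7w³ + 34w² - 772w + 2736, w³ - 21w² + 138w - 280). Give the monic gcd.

w - 4

By polynomial division,
  w⁴ - 7w³ + 34w² - 772w + 2736 = (w + 14)(w³ - 21w² + 138w - 280) + (190w² - 2424w + 6656)
  w³ - 21w² + 138w - 280 = ((1/190)w - 783/18050)(190w² - 2424w + 6656) + (-(19706/9025)w + 78824/9025)
  190w² - 2424w + 6656 = (-(857375/9853)w + 7508800/9853)(-(19706/9025)w + 78824/9025) + (0)
Last nonzero remainder: -(19706/9025)w + 78824/9025. Dividing through by -19706/9025 gives the monic gcd w - 4.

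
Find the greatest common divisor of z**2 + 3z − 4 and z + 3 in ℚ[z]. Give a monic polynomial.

Euclidean algorithm in ℚ[z]:
  z**2 + 3z − 4 = (z)(z + 3) + (−4)
  z + 3 = (−(1/4)z − 3/4)(−4) + (0)
The last nonzero remainder is the constant −4, so the polynomials are coprime and gcd = 1.

1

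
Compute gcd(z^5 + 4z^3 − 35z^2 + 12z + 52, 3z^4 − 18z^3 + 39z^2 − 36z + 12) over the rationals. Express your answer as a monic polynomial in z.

Euclidean algorithm in ℚ[z]:
  z^5 + 4z^3 − 35z^2 + 12z + 52 = ((1/3)z + 2)(3z^4 − 18z^3 + 39z^2 − 36z + 12) + (27z^3 − 101z^2 + 80z + 28)
  3z^4 − 18z^3 + 39z^2 − 36z + 12 = ((1/9)z − 61/243)(27z^3 − 101z^2 + 80z + 28) + ((1156/243)z^2 − (4624/243)z + 4624/243)
  27z^3 − 101z^2 + 80z + 28 = ((6561/1156)z + 1701/1156)((1156/243)z^2 − (4624/243)z + 4624/243) + (0)
Last nonzero remainder: (1156/243)z^2 − (4624/243)z + 4624/243. Dividing through by 1156/243 gives the monic gcd z^2 − 4z + 4.

z^2 − 4z + 4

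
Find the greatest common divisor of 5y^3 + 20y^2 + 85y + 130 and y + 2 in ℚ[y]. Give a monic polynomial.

By polynomial division,
  5y^3 + 20y^2 + 85y + 130 = (5y^2 + 10y + 65)(y + 2) + (0)
The last nonzero remainder y + 2 is already monic.

y + 2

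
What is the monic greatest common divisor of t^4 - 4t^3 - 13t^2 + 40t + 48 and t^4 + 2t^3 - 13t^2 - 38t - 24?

t^3 - 13t - 12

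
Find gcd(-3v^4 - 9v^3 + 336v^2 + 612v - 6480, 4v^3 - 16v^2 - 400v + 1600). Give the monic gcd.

v^2 + 6v - 40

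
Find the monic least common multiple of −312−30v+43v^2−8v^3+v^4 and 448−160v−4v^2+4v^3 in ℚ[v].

8736−96v−1606v^2+323v^3−9v^4−5v^5+v^6

Euclidean algorithm in ℚ[v]:
  v^4−8v^3+43v^2−30v−312 = ((1/4)v−7/4)(4v^3−4v^2−160v+448) + (76v^2−422v+472)
  4v^3−4v^2−160v+448 = ((1/19)v+173/722)(76v^2−422v+472) + (−(30225/361)v+120900/361)
  76v^2−422v+472 = (−(27436/30225)v+42598/30225)(−(30225/361)v+120900/361) + (0)
Last nonzero remainder: −(30225/361)v+120900/361. Dividing through by −30225/361 gives the monic gcd v−4.
Then lcm(f, g) = f·g / gcd(f, g); expanding and making the result monic gives the answer.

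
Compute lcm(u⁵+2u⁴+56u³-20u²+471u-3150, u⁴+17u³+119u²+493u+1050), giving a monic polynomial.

Euclidean algorithm in ℚ[u]:
  u⁵+2u⁴+56u³-20u²+471u-3150 = (u-15)(u⁴+17u³+119u²+493u+1050) + (192u³+1272u²+6816u+12600)
  u⁴+17u³+119u²+493u+1050 = ((1/192)u+83/1536)(192u³+1272u²+6816u+12600) + ((945/64)u²+(945/16)u+23625/64)
  192u³+1272u²+6816u+12600 = ((4096/315)u+512/15)((945/64)u²+(945/16)u+23625/64) + (0)
Last nonzero remainder: (945/64)u²+(945/16)u+23625/64. Dividing through by 945/64 gives the monic gcd u²+4u+25.
Then lcm(f, g) = f·g / gcd(f, g); expanding and making the result monic gives the answer.

u⁷+15u⁶+124u⁵+792u⁴+2563u³+2133u²-21168u-132300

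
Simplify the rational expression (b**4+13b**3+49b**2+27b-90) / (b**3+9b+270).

(b**3+7b**2+7b-15)/(b**2-6b+45)

By polynomial division,
  b**4+13b**3+49b**2+27b-90 = (b+13)(b**3+9b+270) + (40b**2-360b-3600)
  b**3+9b+270 = ((1/40)b+9/40)(40b**2-360b-3600) + (180b+1080)
  40b**2-360b-3600 = ((2/9)b-10/3)(180b+1080) + (0)
Last nonzero remainder: 180b+1080. Dividing through by 180 gives the monic gcd b+6.
Cancel b+6 from numerator and denominator to get the reduced form.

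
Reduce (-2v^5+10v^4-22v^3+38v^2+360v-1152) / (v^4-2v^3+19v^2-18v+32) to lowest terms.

(-2v^3+8v^2+18v-72)/(v^2-v+2)

By polynomial division,
  -2v^5+10v^4-22v^3+38v^2+360v-1152 = (-2v+6)(v^4-2v^3+19v^2-18v+32) + (28v^3-112v^2+532v-1344)
  v^4-2v^3+19v^2-18v+32 = ((1/28)v+1/14)(28v^3-112v^2+532v-1344) + (8v^2-8v+128)
  28v^3-112v^2+532v-1344 = ((7/2)v-21/2)(8v^2-8v+128) + (0)
Last nonzero remainder: 8v^2-8v+128. Dividing through by 8 gives the monic gcd v^2-v+16.
Cancel v^2-v+16 from numerator and denominator to get the reduced form.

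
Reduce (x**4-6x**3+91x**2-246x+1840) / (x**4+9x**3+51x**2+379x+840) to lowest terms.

By polynomial division,
  x**4-6x**3+91x**2-246x+1840 = (x**4+9x**3+51x**2+379x+840) + (-15x**3+40x**2-625x+1000)
  x**4+9x**3+51x**2+379x+840 = (-(1/15)x-7/9)(-15x**3+40x**2-625x+1000) + ((364/9)x**2-(364/9)x+14560/9)
  -15x**3+40x**2-625x+1000 = (-(135/364)x+225/364)((364/9)x**2-(364/9)x+14560/9) + (0)
Last nonzero remainder: (364/9)x**2-(364/9)x+14560/9. Dividing through by 364/9 gives the monic gcd x**2-x+40.
Cancel x**2-x+40 from numerator and denominator to get the reduced form.

(x**2-5x+46)/(x**2+10x+21)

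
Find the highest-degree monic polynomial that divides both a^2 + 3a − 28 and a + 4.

By polynomial division,
  a^2 + 3a − 28 = (a − 1)(a + 4) + (−24)
  a + 4 = (−(1/24)a − 1/6)(−24) + (0)
The last nonzero remainder is the constant −24, so the polynomials are coprime and gcd = 1.

1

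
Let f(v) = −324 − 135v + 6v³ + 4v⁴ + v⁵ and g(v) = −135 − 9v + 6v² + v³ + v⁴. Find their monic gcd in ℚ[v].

−9 + v²

Repeated division with remainder:
  v⁵ + 4v⁴ + 6v³ − 135v − 324 = (v + 3)(v⁴ + v³ + 6v² − 9v − 135) + (−3v³ − 9v² + 27v + 81)
  v⁴ + v³ + 6v² − 9v − 135 = (−(1/3)v + 2/3)(−3v³ − 9v² + 27v + 81) + (21v² − 189)
  −3v³ − 9v² + 27v + 81 = (−(1/7)v − 3/7)(21v² − 189) + (0)
Last nonzero remainder: 21v² − 189. Dividing through by 21 gives the monic gcd v² − 9.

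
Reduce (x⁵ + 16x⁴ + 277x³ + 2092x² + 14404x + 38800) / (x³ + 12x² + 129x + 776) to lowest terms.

(x³ + 12x² + 132x + 400)/(x + 8)

By polynomial division,
  x⁵ + 16x⁴ + 277x³ + 2092x² + 14404x + 38800 = (x² + 4x + 100)(x³ + 12x² + 129x + 776) + (−400x² − 1600x − 38800)
  x³ + 12x² + 129x + 776 = (−(1/400)x − 1/50)(−400x² − 1600x − 38800) + (0)
Last nonzero remainder: −400x² − 1600x − 38800. Dividing through by −400 gives the monic gcd x² + 4x + 97.
Cancel x² + 4x + 97 from numerator and denominator to get the reduced form.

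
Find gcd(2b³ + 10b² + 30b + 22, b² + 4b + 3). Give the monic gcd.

b + 1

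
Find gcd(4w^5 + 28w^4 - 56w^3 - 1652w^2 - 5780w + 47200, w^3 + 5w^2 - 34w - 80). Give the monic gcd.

w^2 + 3w - 40

Apply the Euclidean algorithm:
  4w^5 + 28w^4 - 56w^3 - 1652w^2 - 5780w + 47200 = (4w^2 + 8w + 40)(w^3 + 5w^2 - 34w - 80) + (-1260w^2 - 3780w + 50400)
  w^3 + 5w^2 - 34w - 80 = (-(1/1260)w - 1/630)(-1260w^2 - 3780w + 50400) + (0)
Last nonzero remainder: -1260w^2 - 3780w + 50400. Dividing through by -1260 gives the monic gcd w^2 + 3w - 40.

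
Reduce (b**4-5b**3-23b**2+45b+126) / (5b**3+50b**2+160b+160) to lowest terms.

(b**3-7b**2-9b+63)/(5b**2+40b+80)

Repeated division with remainder:
  b**4-5b**3-23b**2+45b+126 = ((1/5)b-3)(5b**3+50b**2+160b+160) + (95b**2+493b+606)
  5b**3+50b**2+160b+160 = ((1/19)b+457/1805)(95b**2+493b+606) + ((5929/1805)b+11858/1805)
  95b**2+493b+606 = ((171475/5929)b+546915/5929)((5929/1805)b+11858/1805) + (0)
Last nonzero remainder: (5929/1805)b+11858/1805. Dividing through by 5929/1805 gives the monic gcd b+2.
Cancel b+2 from numerator and denominator to get the reduced form.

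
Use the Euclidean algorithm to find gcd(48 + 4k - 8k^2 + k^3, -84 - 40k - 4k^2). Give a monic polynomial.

Apply the Euclidean algorithm:
  k^3 - 8k^2 + 4k + 48 = (-(1/4)k + 9/2)(-4k^2 - 40k - 84) + (163k + 426)
  -4k^2 - 40k - 84 = (-(4/163)k - 4816/26569)(163k + 426) + (-180180/26569)
  163k + 426 = (-(4330747/180180)k - 1886399/30030)(-180180/26569) + (0)
The last nonzero remainder is the constant -180180/26569, so the polynomials are coprime and gcd = 1.

1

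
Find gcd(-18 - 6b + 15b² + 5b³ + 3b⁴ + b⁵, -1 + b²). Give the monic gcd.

-1 + b²

Repeated division with remainder:
  b⁵ + 3b⁴ + 5b³ + 15b² - 6b - 18 = (b³ + 3b² + 6b + 18)(b² - 1) + (0)
The last nonzero remainder b² - 1 is already monic.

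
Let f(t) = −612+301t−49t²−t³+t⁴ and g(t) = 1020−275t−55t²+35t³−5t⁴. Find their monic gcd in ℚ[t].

−68+41t−10t²+t³

Apply the Euclidean algorithm:
  t⁴−t³−49t²+301t−612 = (−1/5)(−5t⁴+35t³−55t²−275t+1020) + (6t³−60t²+246t−408)
  −5t⁴+35t³−55t²−275t+1020 = (−(5/6)t−5/2)(6t³−60t²+246t−408) + (0)
Last nonzero remainder: 6t³−60t²+246t−408. Dividing through by 6 gives the monic gcd t³−10t²+41t−68.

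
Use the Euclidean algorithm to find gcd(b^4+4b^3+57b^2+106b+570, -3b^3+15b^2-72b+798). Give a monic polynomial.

By polynomial division,
  b^4+4b^3+57b^2+106b+570 = (-(1/3)b-3)(-3b^3+15b^2-72b+798) + (78b^2+156b+2964)
  -3b^3+15b^2-72b+798 = (-(1/26)b+7/26)(78b^2+156b+2964) + (0)
Last nonzero remainder: 78b^2+156b+2964. Dividing through by 78 gives the monic gcd b^2+2b+38.

b^2+2b+38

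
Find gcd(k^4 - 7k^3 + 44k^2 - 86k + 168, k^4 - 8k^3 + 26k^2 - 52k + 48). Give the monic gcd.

k^2 - 2k + 6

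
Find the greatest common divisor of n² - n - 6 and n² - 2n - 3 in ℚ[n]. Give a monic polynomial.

n - 3

Repeated division with remainder:
  n² - n - 6 = (n² - 2n - 3) + (n - 3)
  n² - 2n - 3 = (n + 1)(n - 3) + (0)
The last nonzero remainder n - 3 is already monic.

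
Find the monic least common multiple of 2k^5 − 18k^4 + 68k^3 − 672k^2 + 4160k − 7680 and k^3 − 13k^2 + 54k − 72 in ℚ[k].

By polynomial division,
  2k^5 − 18k^4 + 68k^3 − 672k^2 + 4160k − 7680 = (2k^2 + 8k + 64)(k^3 − 13k^2 + 54k − 72) + (−128k^2 + 1280k − 3072)
  k^3 − 13k^2 + 54k − 72 = (−(1/128)k + 3/128)(−128k^2 + 1280k − 3072) + (0)
Last nonzero remainder: −128k^2 + 1280k − 3072. Dividing through by −128 gives the monic gcd k^2 − 10k + 24.
Then lcm(f, g) = f·g / gcd(f, g); expanding and making the result monic gives the answer.

k^6 − 12k^5 + 61k^4 − 438k^3 + 3088k^2 − 10080k + 11520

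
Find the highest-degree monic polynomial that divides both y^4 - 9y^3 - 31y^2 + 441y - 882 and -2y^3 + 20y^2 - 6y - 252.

y^2 - 13y + 42

Repeated division with remainder:
  y^4 - 9y^3 - 31y^2 + 441y - 882 = (-(1/2)y - 1/2)(-2y^3 + 20y^2 - 6y - 252) + (-24y^2 + 312y - 1008)
  -2y^3 + 20y^2 - 6y - 252 = ((1/12)y + 1/4)(-24y^2 + 312y - 1008) + (0)
Last nonzero remainder: -24y^2 + 312y - 1008. Dividing through by -24 gives the monic gcd y^2 - 13y + 42.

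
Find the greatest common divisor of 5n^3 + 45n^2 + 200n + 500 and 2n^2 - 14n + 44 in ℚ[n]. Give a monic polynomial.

1

Euclidean algorithm in ℚ[n]:
  5n^3 + 45n^2 + 200n + 500 = ((5/2)n + 40)(2n^2 - 14n + 44) + (650n - 1260)
  2n^2 - 14n + 44 = ((1/325)n - 329/21125)(650n - 1260) + (102992/4225)
  650n - 1260 = ((1373125/51496)n - 1330875/25748)(102992/4225) + (0)
The last nonzero remainder is the constant 102992/4225, so the polynomials are coprime and gcd = 1.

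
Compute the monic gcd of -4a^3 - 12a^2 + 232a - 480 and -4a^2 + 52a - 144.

a - 4

Repeated division with remainder:
  -4a^3 - 12a^2 + 232a - 480 = (a + 16)(-4a^2 + 52a - 144) + (-456a + 1824)
  -4a^2 + 52a - 144 = ((1/114)a - 3/38)(-456a + 1824) + (0)
Last nonzero remainder: -456a + 1824. Dividing through by -456 gives the monic gcd a - 4.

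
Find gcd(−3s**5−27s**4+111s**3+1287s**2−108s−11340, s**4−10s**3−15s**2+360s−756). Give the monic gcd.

By polynomial division,
  −3s**5−27s**4+111s**3+1287s**2−108s−11340 = (−3s−57)(s**4−10s**3−15s**2+360s−756) + (−504s**3+1512s**2+18144s−54432)
  s**4−10s**3−15s**2+360s−756 = (−(1/504)s+1/72)(−504s**3+1512s**2+18144s−54432) + (0)
Last nonzero remainder: −504s**3+1512s**2+18144s−54432. Dividing through by −504 gives the monic gcd s**3−3s**2−36s+108.

s**3−3s**2−36s+108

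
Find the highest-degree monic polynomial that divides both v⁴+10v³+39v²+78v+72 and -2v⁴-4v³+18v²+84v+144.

v³+6v²+15v+18

Apply the Euclidean algorithm:
  v⁴+10v³+39v²+78v+72 = (-1/2)(-2v⁴-4v³+18v²+84v+144) + (8v³+48v²+120v+144)
  -2v⁴-4v³+18v²+84v+144 = (-(1/4)v+1)(8v³+48v²+120v+144) + (0)
Last nonzero remainder: 8v³+48v²+120v+144. Dividing through by 8 gives the monic gcd v³+6v²+15v+18.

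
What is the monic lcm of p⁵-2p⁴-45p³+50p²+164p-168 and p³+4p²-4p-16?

p⁶+2p⁵-53p⁴-130p³+364p²+488p-672

Repeated division with remainder:
  p⁵-2p⁴-45p³+50p²+164p-168 = (p²-6p-17)(p³+4p²-4p-16) + (110p²-440)
  p³+4p²-4p-16 = ((1/110)p+2/55)(110p²-440) + (0)
Last nonzero remainder: 110p²-440. Dividing through by 110 gives the monic gcd p²-4.
Then lcm(f, g) = f·g / gcd(f, g); expanding and making the result monic gives the answer.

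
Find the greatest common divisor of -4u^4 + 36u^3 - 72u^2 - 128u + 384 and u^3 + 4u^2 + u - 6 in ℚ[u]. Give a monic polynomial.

u + 2

Apply the Euclidean algorithm:
  -4u^4 + 36u^3 - 72u^2 - 128u + 384 = (-4u + 52)(u^3 + 4u^2 + u - 6) + (-276u^2 - 204u + 696)
  u^3 + 4u^2 + u - 6 = (-(1/276)u - 25/2116)(-276u^2 - 204u + 696) + ((588/529)u + 1176/529)
  -276u^2 - 204u + 696 = (-(12167/49)u + 15341/49)((588/529)u + 1176/529) + (0)
Last nonzero remainder: (588/529)u + 1176/529. Dividing through by 588/529 gives the monic gcd u + 2.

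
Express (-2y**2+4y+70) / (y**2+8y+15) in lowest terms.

(-2y+14)/(y+3)

Apply the Euclidean algorithm:
  -2y**2+4y+70 = (-2)(y**2+8y+15) + (20y+100)
  y**2+8y+15 = ((1/20)y+3/20)(20y+100) + (0)
Last nonzero remainder: 20y+100. Dividing through by 20 gives the monic gcd y+5.
Cancel y+5 from numerator and denominator to get the reduced form.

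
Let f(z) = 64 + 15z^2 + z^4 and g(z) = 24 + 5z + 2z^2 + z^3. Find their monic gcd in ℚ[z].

8 - z + z^2

By polynomial division,
  z^4 + 15z^2 + 64 = (z - 2)(z^3 + 2z^2 + 5z + 24) + (14z^2 - 14z + 112)
  z^3 + 2z^2 + 5z + 24 = ((1/14)z + 3/14)(14z^2 - 14z + 112) + (0)
Last nonzero remainder: 14z^2 - 14z + 112. Dividing through by 14 gives the monic gcd z^2 - z + 8.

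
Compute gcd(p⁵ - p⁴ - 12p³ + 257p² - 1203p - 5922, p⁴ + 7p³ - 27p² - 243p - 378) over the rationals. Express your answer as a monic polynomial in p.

p³ + 4p² - 39p - 126

Apply the Euclidean algorithm:
  p⁵ - p⁴ - 12p³ + 257p² - 1203p - 5922 = (p - 8)(p⁴ + 7p³ - 27p² - 243p - 378) + (71p³ + 284p² - 2769p - 8946)
  p⁴ + 7p³ - 27p² - 243p - 378 = ((1/71)p + 3/71)(71p³ + 284p² - 2769p - 8946) + (0)
Last nonzero remainder: 71p³ + 284p² - 2769p - 8946. Dividing through by 71 gives the monic gcd p³ + 4p² - 39p - 126.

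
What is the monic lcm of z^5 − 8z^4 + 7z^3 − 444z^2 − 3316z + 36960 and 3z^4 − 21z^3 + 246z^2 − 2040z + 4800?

z^7 − 17z^6 + 99z^5 − 667z^4 + 820z^3 + 57924z^2 − 398960z + 739200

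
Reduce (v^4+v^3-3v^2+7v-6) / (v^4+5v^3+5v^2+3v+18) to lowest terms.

(v-1)/(v+3)

Euclidean algorithm in ℚ[v]:
  v^4+v^3-3v^2+7v-6 = (v^4+5v^3+5v^2+3v+18) + (-4v^3-8v^2+4v-24)
  v^4+5v^3+5v^2+3v+18 = (-(1/4)v-3/4)(-4v^3-8v^2+4v-24) + (0)
Last nonzero remainder: -4v^3-8v^2+4v-24. Dividing through by -4 gives the monic gcd v^3+2v^2-v+6.
Cancel v^3+2v^2-v+6 from numerator and denominator to get the reduced form.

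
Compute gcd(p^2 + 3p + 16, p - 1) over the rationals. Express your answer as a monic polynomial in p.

1

Apply the Euclidean algorithm:
  p^2 + 3p + 16 = (p + 4)(p - 1) + (20)
  p - 1 = ((1/20)p - 1/20)(20) + (0)
The last nonzero remainder is the constant 20, so the polynomials are coprime and gcd = 1.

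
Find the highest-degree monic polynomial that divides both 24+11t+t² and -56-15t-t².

Apply the Euclidean algorithm:
  t²+11t+24 = (-1)(-t²-15t-56) + (-4t-32)
  -t²-15t-56 = ((1/4)t+7/4)(-4t-32) + (0)
Last nonzero remainder: -4t-32. Dividing through by -4 gives the monic gcd t+8.

8+t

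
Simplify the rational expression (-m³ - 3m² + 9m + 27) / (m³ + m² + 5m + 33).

(-m² + 9)/(m² - 2m + 11)

Euclidean algorithm in ℚ[m]:
  -m³ - 3m² + 9m + 27 = (-1)(m³ + m² + 5m + 33) + (-2m² + 14m + 60)
  m³ + m² + 5m + 33 = (-(1/2)m - 4)(-2m² + 14m + 60) + (91m + 273)
  -2m² + 14m + 60 = (-(2/91)m + 20/91)(91m + 273) + (0)
Last nonzero remainder: 91m + 273. Dividing through by 91 gives the monic gcd m + 3.
Cancel m + 3 from numerator and denominator to get the reduced form.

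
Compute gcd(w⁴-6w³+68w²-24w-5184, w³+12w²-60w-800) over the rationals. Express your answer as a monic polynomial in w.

w-8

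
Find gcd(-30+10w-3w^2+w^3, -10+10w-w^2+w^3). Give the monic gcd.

Euclidean algorithm in ℚ[w]:
  w^3-3w^2+10w-30 = (w^3-w^2+10w-10) + (-2w^2-20)
  w^3-w^2+10w-10 = (-(1/2)w+1/2)(-2w^2-20) + (0)
Last nonzero remainder: -2w^2-20. Dividing through by -2 gives the monic gcd w^2+10.

10+w^2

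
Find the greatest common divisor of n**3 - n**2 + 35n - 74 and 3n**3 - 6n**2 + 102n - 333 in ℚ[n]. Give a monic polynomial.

Apply the Euclidean algorithm:
  n**3 - n**2 + 35n - 74 = (1/3)(3n**3 - 6n**2 + 102n - 333) + (n**2 + n + 37)
  3n**3 - 6n**2 + 102n - 333 = (3n - 9)(n**2 + n + 37) + (0)
The last nonzero remainder n**2 + n + 37 is already monic.

n**2 + n + 37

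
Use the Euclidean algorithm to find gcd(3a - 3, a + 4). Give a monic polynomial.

Repeated division with remainder:
  3a - 3 = (3)(a + 4) + (-15)
  a + 4 = (-(1/15)a - 4/15)(-15) + (0)
The last nonzero remainder is the constant -15, so the polynomials are coprime and gcd = 1.

1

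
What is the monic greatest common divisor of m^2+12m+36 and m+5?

1

Euclidean algorithm in ℚ[m]:
  m^2+12m+36 = (m+7)(m+5) + (1)
  m+5 = (m+5)(1) + (0)
The last nonzero remainder is the constant 1, so the polynomials are coprime and gcd = 1.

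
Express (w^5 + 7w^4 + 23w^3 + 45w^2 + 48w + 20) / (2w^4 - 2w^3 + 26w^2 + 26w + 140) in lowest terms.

Repeated division with remainder:
  w^5 + 7w^4 + 23w^3 + 45w^2 + 48w + 20 = ((1/2)w + 4)(2w^4 - 2w^3 + 26w^2 + 26w + 140) + (18w^3 - 72w^2 - 126w - 540)
  2w^4 - 2w^3 + 26w^2 + 26w + 140 = ((1/9)w + 1/3)(18w^3 - 72w^2 - 126w - 540) + (64w^2 + 128w + 320)
  18w^3 - 72w^2 - 126w - 540 = ((9/32)w - 27/16)(64w^2 + 128w + 320) + (0)
Last nonzero remainder: 64w^2 + 128w + 320. Dividing through by 64 gives the monic gcd w^2 + 2w + 5.
Cancel w^2 + 2w + 5 from numerator and denominator to get the reduced form.

(w^3 + 5w^2 + 8w + 4)/(2w^2 - 6w + 28)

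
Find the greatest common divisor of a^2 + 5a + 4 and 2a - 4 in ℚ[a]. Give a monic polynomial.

1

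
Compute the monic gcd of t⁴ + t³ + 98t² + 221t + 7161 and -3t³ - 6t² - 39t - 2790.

t² - 8t + 93

Repeated division with remainder:
  t⁴ + t³ + 98t² + 221t + 7161 = (-(1/3)t + 1/3)(-3t³ - 6t² - 39t - 2790) + (87t² - 696t + 8091)
  -3t³ - 6t² - 39t - 2790 = (-(1/29)t - 10/29)(87t² - 696t + 8091) + (0)
Last nonzero remainder: 87t² - 696t + 8091. Dividing through by 87 gives the monic gcd t² - 8t + 93.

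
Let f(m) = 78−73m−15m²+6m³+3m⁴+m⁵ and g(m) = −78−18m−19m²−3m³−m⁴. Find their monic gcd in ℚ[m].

13+3m+m²

Euclidean algorithm in ℚ[m]:
  m⁵+3m⁴+6m³−15m²−73m+78 = (−m)(−m⁴−3m³−19m²−18m−78) + (−13m³−33m²−151m+78)
  −m⁴−3m³−19m²−18m−78 = ((1/13)m+6/169)(−13m³−33m²−151m+78) + (−(1050/169)m²−(3150/169)m−1050/13)
  −13m³−33m²−151m+78 = ((2197/1050)m−169/175)(−(1050/169)m²−(3150/169)m−1050/13) + (0)
Last nonzero remainder: −(1050/169)m²−(3150/169)m−1050/13. Dividing through by −1050/169 gives the monic gcd m²+3m+13.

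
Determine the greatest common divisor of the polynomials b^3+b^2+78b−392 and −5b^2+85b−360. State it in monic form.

1

Repeated division with remainder:
  b^3+b^2+78b−392 = (−(1/5)b−18/5)(−5b^2+85b−360) + (312b−1688)
  −5b^2+85b−360 = (−(5/312)b+565/3042)(312b−1688) + (−70700/1521)
  312b−1688 = (−(118638/17675)b+641862/17675)(−70700/1521) + (0)
The last nonzero remainder is the constant −70700/1521, so the polynomials are coprime and gcd = 1.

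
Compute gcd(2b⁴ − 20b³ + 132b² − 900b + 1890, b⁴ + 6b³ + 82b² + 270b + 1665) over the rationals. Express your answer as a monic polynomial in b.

b² + 45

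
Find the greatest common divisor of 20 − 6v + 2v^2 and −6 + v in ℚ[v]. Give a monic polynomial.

Repeated division with remainder:
  2v^2 − 6v + 20 = (2v + 6)(v − 6) + (56)
  v − 6 = ((1/56)v − 3/28)(56) + (0)
The last nonzero remainder is the constant 56, so the polynomials are coprime and gcd = 1.

1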